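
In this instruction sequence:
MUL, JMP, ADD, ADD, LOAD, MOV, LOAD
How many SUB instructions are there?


Scanning instruction sequence for SUB:
  Position 1: MUL
  Position 2: JMP
  Position 3: ADD
  Position 4: ADD
  Position 5: LOAD
  Position 6: MOV
  Position 7: LOAD
Matches at positions: []
Total SUB count: 0

0


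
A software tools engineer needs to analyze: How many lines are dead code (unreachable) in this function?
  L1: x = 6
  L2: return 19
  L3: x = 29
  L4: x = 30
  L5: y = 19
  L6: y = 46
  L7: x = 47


Analyzing control flow:
  L1: reachable (before return)
  L2: reachable (return statement)
  L3: DEAD (after return at L2)
  L4: DEAD (after return at L2)
  L5: DEAD (after return at L2)
  L6: DEAD (after return at L2)
  L7: DEAD (after return at L2)
Return at L2, total lines = 7
Dead lines: L3 through L7
Count: 5

5


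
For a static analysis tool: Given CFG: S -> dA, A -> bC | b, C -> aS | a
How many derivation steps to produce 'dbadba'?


Grammar: S -> dA, A -> bC | b, C -> aS | a
Deriving 'dbadba':
Step 1: S -> dA => dA
Step 2: A -> bC => dbC
Step 3: C -> aS => dbaS
Step 4: S -> dA => dbadA
Step 5: A -> bC => dbadbC
Step 6: C -> a => dbadba
Total derivation steps: 6

6


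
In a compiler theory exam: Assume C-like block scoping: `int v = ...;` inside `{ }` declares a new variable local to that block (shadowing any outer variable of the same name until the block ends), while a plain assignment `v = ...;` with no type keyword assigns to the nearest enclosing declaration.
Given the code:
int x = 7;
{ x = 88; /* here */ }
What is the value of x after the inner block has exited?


Analyzing scoping rules:
Outer scope: declares x = 7
Inner block: 'x = 88;' has no type keyword, so it is an assignment to the outer x (no shadowing)
The assignment changed the outer variable itself, so the new value persists after the block -> 88
Result: 88

88


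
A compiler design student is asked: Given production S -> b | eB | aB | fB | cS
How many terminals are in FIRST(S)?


Production: S -> b | eB | aB | fB | cS
Examining each alternative for leading terminals:
  S -> b : first terminal = 'b'
  S -> eB : first terminal = 'e'
  S -> aB : first terminal = 'a'
  S -> fB : first terminal = 'f'
  S -> cS : first terminal = 'c'
FIRST(S) = {a, b, c, e, f}
Count: 5

5


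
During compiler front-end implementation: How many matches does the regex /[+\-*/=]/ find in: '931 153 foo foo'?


Pattern: /[+\-*/=]/ (operators)
Input: '931 153 foo foo'
Scanning for matches:
Total matches: 0

0


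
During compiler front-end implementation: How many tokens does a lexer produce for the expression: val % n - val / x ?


Scanning 'val % n - val / x'
Token 1: 'val' -> identifier
Token 2: '%' -> operator
Token 3: 'n' -> identifier
Token 4: '-' -> operator
Token 5: 'val' -> identifier
Token 6: '/' -> operator
Token 7: 'x' -> identifier
Total tokens: 7

7


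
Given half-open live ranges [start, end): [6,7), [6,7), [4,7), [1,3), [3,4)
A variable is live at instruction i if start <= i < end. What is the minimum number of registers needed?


Live ranges:
  Var0: [6, 7)
  Var1: [6, 7)
  Var2: [4, 7)
  Var3: [1, 3)
  Var4: [3, 4)
Sweep-line events (position, delta, active):
  pos=1 start -> active=1
  pos=3 end -> active=0
  pos=3 start -> active=1
  pos=4 end -> active=0
  pos=4 start -> active=1
  pos=6 start -> active=2
  pos=6 start -> active=3
  pos=7 end -> active=2
  pos=7 end -> active=1
  pos=7 end -> active=0
Maximum simultaneous active: 3
Minimum registers needed: 3

3


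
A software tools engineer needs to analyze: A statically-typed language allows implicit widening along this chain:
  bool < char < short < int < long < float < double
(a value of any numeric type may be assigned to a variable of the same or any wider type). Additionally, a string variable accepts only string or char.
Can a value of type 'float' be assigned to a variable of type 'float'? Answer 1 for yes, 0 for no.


Target variable type: float
Source value type: float
Numeric ranks: float=5, float=5
Widening allowed iff rank(source) <= rank(target): 5 <= 5? Yes
Result: 1

1


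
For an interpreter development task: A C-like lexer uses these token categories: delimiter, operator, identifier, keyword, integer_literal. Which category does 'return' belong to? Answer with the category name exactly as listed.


Token: 'return'
Checking categories:
  identifier: no
  integer_literal: no
  operator: no
  keyword: YES
  delimiter: no
Category: keyword

keyword


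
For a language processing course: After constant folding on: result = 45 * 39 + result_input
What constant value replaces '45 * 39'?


Identifying constant sub-expression:
  Original: result = 45 * 39 + result_input
  45 and 39 are both compile-time constants
  Evaluating: 45 * 39 = 1755
  After folding: result = 1755 + result_input

1755


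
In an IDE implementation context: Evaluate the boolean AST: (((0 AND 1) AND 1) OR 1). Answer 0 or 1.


Step 1: Evaluate inner node
  0 AND 1 = 0
Step 2: Evaluate next node
  0 AND 1 = 0
Step 3: Evaluate root node
  0 OR 1 = 1

1


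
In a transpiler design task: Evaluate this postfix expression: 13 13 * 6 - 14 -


Processing tokens left to right:
Push 13, Push 13
Pop 13 and 13, compute 13 * 13 = 169, push 169
Push 6
Pop 169 and 6, compute 169 - 6 = 163, push 163
Push 14
Pop 163 and 14, compute 163 - 14 = 149, push 149
Stack result: 149

149


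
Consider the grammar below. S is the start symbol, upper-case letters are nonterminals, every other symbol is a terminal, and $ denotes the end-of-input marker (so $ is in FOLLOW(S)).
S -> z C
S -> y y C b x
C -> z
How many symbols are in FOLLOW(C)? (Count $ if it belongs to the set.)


S is the start symbol and does not occur in any rule body, so FOLLOW(S) = {$}.
Examining every occurrence of C in a rule body:
  S -> z C : C is at the right end -> add FOLLOW(S) = {$}
  S -> y y C b x : C is followed by terminal 'b' -> add 'b'
  C -> z : C does not occur in the body -> contributes nothing
FOLLOW(C) = {b, $}
Count: 2

2


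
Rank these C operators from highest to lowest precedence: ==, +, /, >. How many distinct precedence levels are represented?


Looking up precedence for each operator:
  == -> precedence 3
  + -> precedence 5
  / -> precedence 6
  > -> precedence 4
Sorted highest to lowest: /, +, >, ==
Distinct precedence values: [6, 5, 4, 3]
Number of distinct levels: 4

4


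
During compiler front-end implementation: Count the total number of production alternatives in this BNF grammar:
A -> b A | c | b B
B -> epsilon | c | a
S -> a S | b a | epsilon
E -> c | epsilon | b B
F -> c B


Counting alternatives per rule:
  A: 3 alternative(s)
  B: 3 alternative(s)
  S: 3 alternative(s)
  E: 3 alternative(s)
  F: 1 alternative(s)
Sum: 3 + 3 + 3 + 3 + 1 = 13

13


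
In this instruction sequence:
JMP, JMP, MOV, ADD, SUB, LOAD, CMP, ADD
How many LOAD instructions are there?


Scanning instruction sequence for LOAD:
  Position 1: JMP
  Position 2: JMP
  Position 3: MOV
  Position 4: ADD
  Position 5: SUB
  Position 6: LOAD <- MATCH
  Position 7: CMP
  Position 8: ADD
Matches at positions: [6]
Total LOAD count: 1

1


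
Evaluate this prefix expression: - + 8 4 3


Parsing prefix expression: - + 8 4 3
Step 1: Innermost operation '+ 8 4'
  8 + 4 = 12
Step 2: Outer operation '- [12] 3'
  12 - 3 = 9

9


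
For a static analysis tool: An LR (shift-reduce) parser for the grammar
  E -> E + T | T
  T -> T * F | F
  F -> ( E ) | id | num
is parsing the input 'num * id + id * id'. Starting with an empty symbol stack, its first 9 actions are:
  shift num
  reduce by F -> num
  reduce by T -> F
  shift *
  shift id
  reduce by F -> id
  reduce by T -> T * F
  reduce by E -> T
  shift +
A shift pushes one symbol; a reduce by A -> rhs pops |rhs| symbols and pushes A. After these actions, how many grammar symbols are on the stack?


Tracking the symbol stack through each action:
  Action 1: shift 'num' : push -> stack = [num] (size 1)
  Action 2: reduce by F -> num : pop 1, push F -> stack = [F] (size 1)
  Action 3: reduce by T -> F : pop 1, push T -> stack = [T] (size 1)
  Action 4: shift '*' : push -> stack = [T, *] (size 2)
  Action 5: shift 'id' : push -> stack = [T, *, id] (size 3)
  Action 6: reduce by F -> id : pop 1, push F -> stack = [T, *, F] (size 3)
  Action 7: reduce by T -> T * F : pop 3, push T -> stack = [T] (size 1)
  Action 8: reduce by E -> T : pop 1, push E -> stack = [E] (size 1)
  Action 9: shift '+' : push -> stack = [E, +] (size 2)
Final stack size: 2

2


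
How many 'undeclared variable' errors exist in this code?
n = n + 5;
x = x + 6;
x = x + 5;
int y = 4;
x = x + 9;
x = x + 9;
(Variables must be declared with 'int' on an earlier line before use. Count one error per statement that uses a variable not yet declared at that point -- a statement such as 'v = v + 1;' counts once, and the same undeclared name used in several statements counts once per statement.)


Scanning code line by line:
  Line 1: use 'n' -> ERROR (undeclared)
  Line 2: use 'x' -> ERROR (undeclared)
  Line 3: use 'x' -> ERROR (undeclared)
  Line 4: declare 'y' -> declared = ['y']
  Line 5: use 'x' -> ERROR (undeclared)
  Line 6: use 'x' -> ERROR (undeclared)
Total undeclared variable errors: 5

5


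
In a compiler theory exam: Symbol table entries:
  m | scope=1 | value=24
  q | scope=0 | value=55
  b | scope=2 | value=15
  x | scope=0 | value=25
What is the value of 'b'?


Searching symbol table for 'b':
  m | scope=1 | value=24
  q | scope=0 | value=55
  b | scope=2 | value=15 <- MATCH
  x | scope=0 | value=25
Found 'b' at scope 2 with value 15

15


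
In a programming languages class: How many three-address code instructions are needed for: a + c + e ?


Expression: a + c + e
Generating three-address code (respecting * over +/- precedence):
  Instruction 1: t1 = a + c
  Instruction 2: t2 = t1 + e
Total instructions: 2

2


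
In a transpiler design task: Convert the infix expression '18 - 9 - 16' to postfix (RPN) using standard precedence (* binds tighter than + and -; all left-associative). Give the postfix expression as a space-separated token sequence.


Applying the shunting-yard algorithm:
  Operand 18 -> output
  Push '-' onto operator stack -> op-stack: [-]
  Operand 9 -> output
  See '-' (prec 1); top '-' (prec 1) >= it -> pop '-' to output
  Push '-' onto operator stack -> op-stack: [-]
  Operand 16 -> output
  End of input: pop '-' to output
Postfix result: 18 9 - 16 -

18 9 - 16 -


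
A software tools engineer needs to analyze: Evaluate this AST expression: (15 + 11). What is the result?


Expression: (15 + 11)
Evaluating step by step:
  15 + 11 = 26
Result: 26

26


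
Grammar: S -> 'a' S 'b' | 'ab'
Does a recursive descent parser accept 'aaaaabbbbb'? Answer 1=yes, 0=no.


Grammar accepts strings of the form a^n b^n (n >= 1)
Word: 'aaaaabbbbb'
Counting: 5 a's and 5 b's
Check: 5 == 5? Yes
Derivation (S -> aSb applied 4 time(s), then S -> ab): S => aSb => aaSbb => aaaSbbb => aaaaSbbbb => aaaaabbbbb
Accepted

1


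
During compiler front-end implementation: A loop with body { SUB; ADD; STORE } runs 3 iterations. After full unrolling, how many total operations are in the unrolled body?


Loop body operations: SUB, ADD, STORE (3 ops per iteration)
Unrolling 3 iterations:
  Iteration 1: SUB, ADD, STORE (3 ops)
  Iteration 2: SUB, ADD, STORE (3 ops)
  Iteration 3: SUB, ADD, STORE (3 ops)
Total: 3 iterations * 3 ops/iter = 9 operations

9


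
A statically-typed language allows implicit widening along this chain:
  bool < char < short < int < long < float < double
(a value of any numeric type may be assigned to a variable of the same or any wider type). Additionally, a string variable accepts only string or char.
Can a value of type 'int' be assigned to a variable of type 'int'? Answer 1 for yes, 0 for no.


Target variable type: int
Source value type: int
Numeric ranks: int=3, int=3
Widening allowed iff rank(source) <= rank(target): 3 <= 3? Yes
Result: 1

1


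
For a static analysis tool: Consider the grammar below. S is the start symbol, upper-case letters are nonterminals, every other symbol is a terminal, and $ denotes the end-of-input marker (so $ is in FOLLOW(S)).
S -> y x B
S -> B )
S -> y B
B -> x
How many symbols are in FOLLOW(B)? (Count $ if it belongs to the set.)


S is the start symbol and does not occur in any rule body, so FOLLOW(S) = {$}.
Examining every occurrence of B in a rule body:
  S -> y x B : B is at the right end -> add FOLLOW(S) = {$}
  S -> B ) : B is followed by terminal ')' -> add ')'
  S -> y B : B is at the right end -> add FOLLOW(S) = {$} (already in the set)
  B -> x : B does not occur in the body -> contributes nothing
FOLLOW(B) = {), $}
Count: 2

2


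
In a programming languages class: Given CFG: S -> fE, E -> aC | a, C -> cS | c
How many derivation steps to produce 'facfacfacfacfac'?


Grammar: S -> fE, E -> aC | a, C -> cS | c
Deriving 'facfacfacfacfac':
Step 1: S -> fE => fE
Step 2: E -> aC => faC
Step 3: C -> cS => facS
Step 4: S -> fE => facfE
Step 5: E -> aC => facfaC
Step 6: C -> cS => facfacS
Step 7: S -> fE => facfacfE
Step 8: E -> aC => facfacfaC
Step 9: C -> cS => facfacfacS
Step 10: S -> fE => facfacfacfE
Step 11: E -> aC => facfacfacfaC
Step 12: C -> cS => facfacfacfacS
Step 13: S -> fE => facfacfacfacfE
Step 14: E -> aC => facfacfacfacfaC
Step 15: C -> c => facfacfacfacfac
Total derivation steps: 15

15


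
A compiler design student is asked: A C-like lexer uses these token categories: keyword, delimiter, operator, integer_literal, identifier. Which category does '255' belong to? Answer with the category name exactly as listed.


Token: '255'
Checking categories:
  identifier: no
  integer_literal: YES
  operator: no
  keyword: no
  delimiter: no
Category: integer_literal

integer_literal


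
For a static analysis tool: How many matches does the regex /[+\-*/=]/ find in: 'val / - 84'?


Pattern: /[+\-*/=]/ (operators)
Input: 'val / - 84'
Scanning for matches:
  Match 1: '/'
  Match 2: '-'
Total matches: 2

2


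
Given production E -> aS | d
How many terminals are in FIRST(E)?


Production: E -> aS | d
Examining each alternative for leading terminals:
  E -> aS : first terminal = 'a'
  E -> d : first terminal = 'd'
FIRST(E) = {a, d}
Count: 2

2


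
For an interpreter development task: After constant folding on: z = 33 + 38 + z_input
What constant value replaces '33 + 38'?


Identifying constant sub-expression:
  Original: z = 33 + 38 + z_input
  33 and 38 are both compile-time constants
  Evaluating: 33 + 38 = 71
  After folding: z = 71 + z_input

71


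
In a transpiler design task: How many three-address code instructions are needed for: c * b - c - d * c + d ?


Expression: c * b - c - d * c + d
Generating three-address code (respecting * over +/- precedence):
  Instruction 1: t1 = c * b
  Instruction 2: t2 = d * c
  Instruction 3: t3 = t1 - c
  Instruction 4: t4 = t3 - t2
  Instruction 5: t5 = t4 + d
Total instructions: 5

5


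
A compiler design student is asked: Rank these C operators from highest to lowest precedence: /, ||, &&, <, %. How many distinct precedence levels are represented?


Looking up precedence for each operator:
  / -> precedence 6
  || -> precedence 1
  && -> precedence 2
  < -> precedence 4
  % -> precedence 6
Sorted highest to lowest: /, %, <, &&, ||
Distinct precedence values: [6, 4, 2, 1]
Number of distinct levels: 4

4


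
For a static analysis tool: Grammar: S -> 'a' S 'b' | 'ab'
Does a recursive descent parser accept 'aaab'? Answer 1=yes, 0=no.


Grammar accepts strings of the form a^n b^n (n >= 1)
Word: 'aaab'
Counting: 3 a's and 1 b's
Check: 3 == 1? No
Mismatch: a-count != b-count
Rejected

0


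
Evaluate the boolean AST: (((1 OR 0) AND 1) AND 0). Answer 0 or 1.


Step 1: Evaluate inner node
  1 OR 0 = 1
Step 2: Evaluate next node
  1 AND 1 = 1
Step 3: Evaluate root node
  1 AND 0 = 0

0


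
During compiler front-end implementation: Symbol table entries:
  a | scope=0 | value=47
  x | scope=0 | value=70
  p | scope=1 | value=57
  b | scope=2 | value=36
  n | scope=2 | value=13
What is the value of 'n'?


Searching symbol table for 'n':
  a | scope=0 | value=47
  x | scope=0 | value=70
  p | scope=1 | value=57
  b | scope=2 | value=36
  n | scope=2 | value=13 <- MATCH
Found 'n' at scope 2 with value 13

13


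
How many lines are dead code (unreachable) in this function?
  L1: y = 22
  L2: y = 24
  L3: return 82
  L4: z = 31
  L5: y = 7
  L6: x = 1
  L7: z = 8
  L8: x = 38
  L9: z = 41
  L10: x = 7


Analyzing control flow:
  L1: reachable (before return)
  L2: reachable (before return)
  L3: reachable (return statement)
  L4: DEAD (after return at L3)
  L5: DEAD (after return at L3)
  L6: DEAD (after return at L3)
  L7: DEAD (after return at L3)
  L8: DEAD (after return at L3)
  L9: DEAD (after return at L3)
  L10: DEAD (after return at L3)
Return at L3, total lines = 10
Dead lines: L4 through L10
Count: 7

7


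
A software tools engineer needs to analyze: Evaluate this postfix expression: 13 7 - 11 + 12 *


Processing tokens left to right:
Push 13, Push 7
Pop 13 and 7, compute 13 - 7 = 6, push 6
Push 11
Pop 6 and 11, compute 6 + 11 = 17, push 17
Push 12
Pop 17 and 12, compute 17 * 12 = 204, push 204
Stack result: 204

204


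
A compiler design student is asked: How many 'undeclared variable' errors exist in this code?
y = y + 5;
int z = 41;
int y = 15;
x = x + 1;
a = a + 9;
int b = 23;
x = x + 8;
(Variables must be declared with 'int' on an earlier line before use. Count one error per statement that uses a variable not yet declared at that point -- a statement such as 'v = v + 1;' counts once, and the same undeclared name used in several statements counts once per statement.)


Scanning code line by line:
  Line 1: use 'y' -> ERROR (undeclared)
  Line 2: declare 'z' -> declared = ['z']
  Line 3: declare 'y' -> declared = ['y', 'z']
  Line 4: use 'x' -> ERROR (undeclared)
  Line 5: use 'a' -> ERROR (undeclared)
  Line 6: declare 'b' -> declared = ['b', 'y', 'z']
  Line 7: use 'x' -> ERROR (undeclared)
Total undeclared variable errors: 4

4


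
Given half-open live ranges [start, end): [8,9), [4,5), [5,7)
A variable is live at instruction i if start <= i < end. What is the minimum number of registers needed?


Live ranges:
  Var0: [8, 9)
  Var1: [4, 5)
  Var2: [5, 7)
Sweep-line events (position, delta, active):
  pos=4 start -> active=1
  pos=5 end -> active=0
  pos=5 start -> active=1
  pos=7 end -> active=0
  pos=8 start -> active=1
  pos=9 end -> active=0
Maximum simultaneous active: 1
Minimum registers needed: 1

1


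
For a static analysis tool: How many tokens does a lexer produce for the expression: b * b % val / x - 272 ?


Scanning 'b * b % val / x - 272'
Token 1: 'b' -> identifier
Token 2: '*' -> operator
Token 3: 'b' -> identifier
Token 4: '%' -> operator
Token 5: 'val' -> identifier
Token 6: '/' -> operator
Token 7: 'x' -> identifier
Token 8: '-' -> operator
Token 9: '272' -> integer_literal
Total tokens: 9

9


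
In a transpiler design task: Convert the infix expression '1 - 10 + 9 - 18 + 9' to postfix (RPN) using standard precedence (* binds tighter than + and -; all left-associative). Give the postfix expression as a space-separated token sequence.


Applying the shunting-yard algorithm:
  Operand 1 -> output
  Push '-' onto operator stack -> op-stack: [-]
  Operand 10 -> output
  See '+' (prec 1); top '-' (prec 1) >= it -> pop '-' to output
  Push '+' onto operator stack -> op-stack: [+]
  Operand 9 -> output
  See '-' (prec 1); top '+' (prec 1) >= it -> pop '+' to output
  Push '-' onto operator stack -> op-stack: [-]
  Operand 18 -> output
  See '+' (prec 1); top '-' (prec 1) >= it -> pop '-' to output
  Push '+' onto operator stack -> op-stack: [+]
  Operand 9 -> output
  End of input: pop '+' to output
Postfix result: 1 10 - 9 + 18 - 9 +

1 10 - 9 + 18 - 9 +


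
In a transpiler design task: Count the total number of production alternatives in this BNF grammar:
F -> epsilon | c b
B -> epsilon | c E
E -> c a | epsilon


Counting alternatives per rule:
  F: 2 alternative(s)
  B: 2 alternative(s)
  E: 2 alternative(s)
Sum: 2 + 2 + 2 = 6

6


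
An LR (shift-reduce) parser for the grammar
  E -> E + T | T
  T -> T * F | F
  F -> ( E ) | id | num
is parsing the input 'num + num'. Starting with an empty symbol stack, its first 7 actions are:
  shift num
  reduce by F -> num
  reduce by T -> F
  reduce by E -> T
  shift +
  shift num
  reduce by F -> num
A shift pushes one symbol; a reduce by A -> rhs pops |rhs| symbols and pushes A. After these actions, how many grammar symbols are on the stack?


Tracking the symbol stack through each action:
  Action 1: shift 'num' : push -> stack = [num] (size 1)
  Action 2: reduce by F -> num : pop 1, push F -> stack = [F] (size 1)
  Action 3: reduce by T -> F : pop 1, push T -> stack = [T] (size 1)
  Action 4: reduce by E -> T : pop 1, push E -> stack = [E] (size 1)
  Action 5: shift '+' : push -> stack = [E, +] (size 2)
  Action 6: shift 'num' : push -> stack = [E, +, num] (size 3)
  Action 7: reduce by F -> num : pop 1, push F -> stack = [E, +, F] (size 3)
Final stack size: 3

3


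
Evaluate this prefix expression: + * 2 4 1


Parsing prefix expression: + * 2 4 1
Step 1: Innermost operation '* 2 4'
  2 * 4 = 8
Step 2: Outer operation '+ [8] 1'
  8 + 1 = 9

9


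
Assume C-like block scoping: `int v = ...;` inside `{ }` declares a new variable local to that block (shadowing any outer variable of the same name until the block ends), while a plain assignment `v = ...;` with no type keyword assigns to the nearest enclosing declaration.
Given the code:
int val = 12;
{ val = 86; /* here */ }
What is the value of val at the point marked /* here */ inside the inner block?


Analyzing scoping rules:
Outer scope: declares val = 12
Inner block: 'val = 86;' has no type keyword, so it is an assignment to the outer val (no shadowing)
Inside the block, after the assignment -> 86
Result: 86

86


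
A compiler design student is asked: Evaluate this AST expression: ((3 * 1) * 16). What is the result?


Expression: ((3 * 1) * 16)
Evaluating step by step:
  3 * 1 = 3
  3 * 16 = 48
Result: 48

48


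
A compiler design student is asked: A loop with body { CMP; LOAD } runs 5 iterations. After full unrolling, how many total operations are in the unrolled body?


Loop body operations: CMP, LOAD (2 ops per iteration)
Unrolling 5 iterations:
  Iteration 1: CMP, LOAD (2 ops)
  Iteration 2: CMP, LOAD (2 ops)
  Iteration 3: CMP, LOAD (2 ops)
  Iteration 4: CMP, LOAD (2 ops)
  Iteration 5: CMP, LOAD (2 ops)
Total: 5 iterations * 2 ops/iter = 10 operations

10


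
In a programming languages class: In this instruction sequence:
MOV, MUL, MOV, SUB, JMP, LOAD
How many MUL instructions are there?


Scanning instruction sequence for MUL:
  Position 1: MOV
  Position 2: MUL <- MATCH
  Position 3: MOV
  Position 4: SUB
  Position 5: JMP
  Position 6: LOAD
Matches at positions: [2]
Total MUL count: 1

1


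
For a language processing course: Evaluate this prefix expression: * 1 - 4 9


Parsing prefix expression: * 1 - 4 9
Step 1: Innermost operation '- 4 9'
  4 - 9 = -5
Step 2: Outer operation '* 1 [-5]'
  1 * -5 = -5

-5


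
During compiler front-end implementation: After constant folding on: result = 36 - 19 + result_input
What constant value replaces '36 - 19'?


Identifying constant sub-expression:
  Original: result = 36 - 19 + result_input
  36 and 19 are both compile-time constants
  Evaluating: 36 - 19 = 17
  After folding: result = 17 + result_input

17


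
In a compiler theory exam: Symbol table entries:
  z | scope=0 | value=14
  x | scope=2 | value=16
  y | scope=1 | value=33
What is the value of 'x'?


Searching symbol table for 'x':
  z | scope=0 | value=14
  x | scope=2 | value=16 <- MATCH
  y | scope=1 | value=33
Found 'x' at scope 2 with value 16

16


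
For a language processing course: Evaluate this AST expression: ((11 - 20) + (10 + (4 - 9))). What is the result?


Expression: ((11 - 20) + (10 + (4 - 9)))
Evaluating step by step:
  11 - 20 = -9
  4 - 9 = -5
  10 + -5 = 5
  -9 + 5 = -4
Result: -4

-4


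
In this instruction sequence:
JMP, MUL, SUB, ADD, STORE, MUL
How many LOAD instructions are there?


Scanning instruction sequence for LOAD:
  Position 1: JMP
  Position 2: MUL
  Position 3: SUB
  Position 4: ADD
  Position 5: STORE
  Position 6: MUL
Matches at positions: []
Total LOAD count: 0

0


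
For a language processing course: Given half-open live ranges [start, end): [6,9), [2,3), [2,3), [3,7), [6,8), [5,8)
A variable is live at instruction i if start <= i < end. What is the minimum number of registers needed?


Live ranges:
  Var0: [6, 9)
  Var1: [2, 3)
  Var2: [2, 3)
  Var3: [3, 7)
  Var4: [6, 8)
  Var5: [5, 8)
Sweep-line events (position, delta, active):
  pos=2 start -> active=1
  pos=2 start -> active=2
  pos=3 end -> active=1
  pos=3 end -> active=0
  pos=3 start -> active=1
  pos=5 start -> active=2
  pos=6 start -> active=3
  pos=6 start -> active=4
  pos=7 end -> active=3
  pos=8 end -> active=2
  pos=8 end -> active=1
  pos=9 end -> active=0
Maximum simultaneous active: 4
Minimum registers needed: 4

4


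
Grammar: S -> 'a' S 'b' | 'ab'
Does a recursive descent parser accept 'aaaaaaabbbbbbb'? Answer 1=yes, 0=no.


Grammar accepts strings of the form a^n b^n (n >= 1)
Word: 'aaaaaaabbbbbbb'
Counting: 7 a's and 7 b's
Check: 7 == 7? Yes
Derivation (S -> aSb applied 6 time(s), then S -> ab): S => aSb => aaSbb => aaaSbbb => aaaaSbbbb => aaaaaSbbbbb => aaaaaaSbbbbbb => aaaaaaabbbbbbb
Accepted

1


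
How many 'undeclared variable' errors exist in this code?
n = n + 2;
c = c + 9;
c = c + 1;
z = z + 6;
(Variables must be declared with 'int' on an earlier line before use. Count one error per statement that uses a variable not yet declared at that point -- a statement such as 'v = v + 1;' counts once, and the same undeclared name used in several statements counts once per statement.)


Scanning code line by line:
  Line 1: use 'n' -> ERROR (undeclared)
  Line 2: use 'c' -> ERROR (undeclared)
  Line 3: use 'c' -> ERROR (undeclared)
  Line 4: use 'z' -> ERROR (undeclared)
Total undeclared variable errors: 4

4


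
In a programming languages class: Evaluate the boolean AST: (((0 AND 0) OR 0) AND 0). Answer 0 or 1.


Step 1: Evaluate inner node
  0 AND 0 = 0
Step 2: Evaluate next node
  0 OR 0 = 0
Step 3: Evaluate root node
  0 AND 0 = 0

0


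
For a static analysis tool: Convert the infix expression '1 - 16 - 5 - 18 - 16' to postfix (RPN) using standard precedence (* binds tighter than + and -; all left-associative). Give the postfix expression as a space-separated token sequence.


Applying the shunting-yard algorithm:
  Operand 1 -> output
  Push '-' onto operator stack -> op-stack: [-]
  Operand 16 -> output
  See '-' (prec 1); top '-' (prec 1) >= it -> pop '-' to output
  Push '-' onto operator stack -> op-stack: [-]
  Operand 5 -> output
  See '-' (prec 1); top '-' (prec 1) >= it -> pop '-' to output
  Push '-' onto operator stack -> op-stack: [-]
  Operand 18 -> output
  See '-' (prec 1); top '-' (prec 1) >= it -> pop '-' to output
  Push '-' onto operator stack -> op-stack: [-]
  Operand 16 -> output
  End of input: pop '-' to output
Postfix result: 1 16 - 5 - 18 - 16 -

1 16 - 5 - 18 - 16 -


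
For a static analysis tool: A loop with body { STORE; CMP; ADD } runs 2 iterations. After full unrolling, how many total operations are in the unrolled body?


Loop body operations: STORE, CMP, ADD (3 ops per iteration)
Unrolling 2 iterations:
  Iteration 1: STORE, CMP, ADD (3 ops)
  Iteration 2: STORE, CMP, ADD (3 ops)
Total: 2 iterations * 3 ops/iter = 6 operations

6


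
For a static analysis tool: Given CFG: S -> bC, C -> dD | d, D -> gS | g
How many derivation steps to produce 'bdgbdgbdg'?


Grammar: S -> bC, C -> dD | d, D -> gS | g
Deriving 'bdgbdgbdg':
Step 1: S -> bC => bC
Step 2: C -> dD => bdD
Step 3: D -> gS => bdgS
Step 4: S -> bC => bdgbC
Step 5: C -> dD => bdgbdD
Step 6: D -> gS => bdgbdgS
Step 7: S -> bC => bdgbdgbC
Step 8: C -> dD => bdgbdgbdD
Step 9: D -> g => bdgbdgbdg
Total derivation steps: 9

9


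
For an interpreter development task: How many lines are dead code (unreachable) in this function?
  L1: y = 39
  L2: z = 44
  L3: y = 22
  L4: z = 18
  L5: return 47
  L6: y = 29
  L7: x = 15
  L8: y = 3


Analyzing control flow:
  L1: reachable (before return)
  L2: reachable (before return)
  L3: reachable (before return)
  L4: reachable (before return)
  L5: reachable (return statement)
  L6: DEAD (after return at L5)
  L7: DEAD (after return at L5)
  L8: DEAD (after return at L5)
Return at L5, total lines = 8
Dead lines: L6 through L8
Count: 3

3


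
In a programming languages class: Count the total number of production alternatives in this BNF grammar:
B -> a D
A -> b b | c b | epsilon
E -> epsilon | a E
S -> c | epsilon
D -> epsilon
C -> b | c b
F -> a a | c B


Counting alternatives per rule:
  B: 1 alternative(s)
  A: 3 alternative(s)
  E: 2 alternative(s)
  S: 2 alternative(s)
  D: 1 alternative(s)
  C: 2 alternative(s)
  F: 2 alternative(s)
Sum: 1 + 3 + 2 + 2 + 1 + 2 + 2 = 13

13


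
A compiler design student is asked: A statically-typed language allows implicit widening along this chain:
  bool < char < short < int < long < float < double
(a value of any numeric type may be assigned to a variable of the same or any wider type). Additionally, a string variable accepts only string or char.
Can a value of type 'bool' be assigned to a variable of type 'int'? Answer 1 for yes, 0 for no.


Target variable type: int
Source value type: bool
Numeric ranks: bool=0, int=3
Widening allowed iff rank(source) <= rank(target): 0 <= 3? Yes
Result: 1

1


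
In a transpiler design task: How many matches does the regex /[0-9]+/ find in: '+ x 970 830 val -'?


Pattern: /[0-9]+/ (int literals)
Input: '+ x 970 830 val -'
Scanning for matches:
  Match 1: '970'
  Match 2: '830'
Total matches: 2

2


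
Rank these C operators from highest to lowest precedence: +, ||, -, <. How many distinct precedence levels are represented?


Looking up precedence for each operator:
  + -> precedence 5
  || -> precedence 1
  - -> precedence 5
  < -> precedence 4
Sorted highest to lowest: +, -, <, ||
Distinct precedence values: [5, 4, 1]
Number of distinct levels: 3

3


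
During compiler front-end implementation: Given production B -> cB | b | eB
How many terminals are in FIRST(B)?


Production: B -> cB | b | eB
Examining each alternative for leading terminals:
  B -> cB : first terminal = 'c'
  B -> b : first terminal = 'b'
  B -> eB : first terminal = 'e'
FIRST(B) = {b, c, e}
Count: 3

3


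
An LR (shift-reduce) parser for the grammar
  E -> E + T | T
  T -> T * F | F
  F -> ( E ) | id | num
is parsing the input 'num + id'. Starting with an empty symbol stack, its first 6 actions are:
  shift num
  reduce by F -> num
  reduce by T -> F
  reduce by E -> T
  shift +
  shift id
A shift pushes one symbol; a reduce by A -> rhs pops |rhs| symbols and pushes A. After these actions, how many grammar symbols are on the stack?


Tracking the symbol stack through each action:
  Action 1: shift 'num' : push -> stack = [num] (size 1)
  Action 2: reduce by F -> num : pop 1, push F -> stack = [F] (size 1)
  Action 3: reduce by T -> F : pop 1, push T -> stack = [T] (size 1)
  Action 4: reduce by E -> T : pop 1, push E -> stack = [E] (size 1)
  Action 5: shift '+' : push -> stack = [E, +] (size 2)
  Action 6: shift 'id' : push -> stack = [E, +, id] (size 3)
Final stack size: 3

3


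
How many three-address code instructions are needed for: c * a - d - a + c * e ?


Expression: c * a - d - a + c * e
Generating three-address code (respecting * over +/- precedence):
  Instruction 1: t1 = c * a
  Instruction 2: t2 = c * e
  Instruction 3: t3 = t1 - d
  Instruction 4: t4 = t3 - a
  Instruction 5: t5 = t4 + t2
Total instructions: 5

5


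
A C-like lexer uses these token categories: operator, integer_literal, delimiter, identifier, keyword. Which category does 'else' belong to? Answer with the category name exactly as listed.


Token: 'else'
Checking categories:
  identifier: no
  integer_literal: no
  operator: no
  keyword: YES
  delimiter: no
Category: keyword

keyword


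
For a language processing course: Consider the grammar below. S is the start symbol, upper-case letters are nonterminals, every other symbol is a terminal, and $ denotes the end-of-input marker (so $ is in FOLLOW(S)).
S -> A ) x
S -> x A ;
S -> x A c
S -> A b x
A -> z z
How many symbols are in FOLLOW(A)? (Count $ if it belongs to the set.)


S is the start symbol and does not occur in any rule body, so FOLLOW(S) = {$}.
Examining every occurrence of A in a rule body:
  S -> A ) x : A is followed by terminal ')' -> add ')'
  S -> x A ; : A is followed by terminal ';' -> add ';'
  S -> x A c : A is followed by terminal 'c' -> add 'c'
  S -> A b x : A is followed by terminal 'b' -> add 'b'
  A -> z z : A does not occur in the body -> contributes nothing
FOLLOW(A) = {), ;, b, c}
Count: 4

4


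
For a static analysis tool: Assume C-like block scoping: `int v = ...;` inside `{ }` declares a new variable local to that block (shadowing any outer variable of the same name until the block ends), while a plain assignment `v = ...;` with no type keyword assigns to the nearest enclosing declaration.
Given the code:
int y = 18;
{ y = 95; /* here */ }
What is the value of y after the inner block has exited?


Analyzing scoping rules:
Outer scope: declares y = 18
Inner block: 'y = 95;' has no type keyword, so it is an assignment to the outer y (no shadowing)
The assignment changed the outer variable itself, so the new value persists after the block -> 95
Result: 95

95


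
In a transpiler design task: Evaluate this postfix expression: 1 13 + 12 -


Processing tokens left to right:
Push 1, Push 13
Pop 1 and 13, compute 1 + 13 = 14, push 14
Push 12
Pop 14 and 12, compute 14 - 12 = 2, push 2
Stack result: 2

2


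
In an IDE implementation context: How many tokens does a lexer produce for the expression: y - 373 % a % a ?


Scanning 'y - 373 % a % a'
Token 1: 'y' -> identifier
Token 2: '-' -> operator
Token 3: '373' -> integer_literal
Token 4: '%' -> operator
Token 5: 'a' -> identifier
Token 6: '%' -> operator
Token 7: 'a' -> identifier
Total tokens: 7

7


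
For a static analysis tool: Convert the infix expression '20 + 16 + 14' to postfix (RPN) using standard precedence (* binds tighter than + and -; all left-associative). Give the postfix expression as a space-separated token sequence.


Applying the shunting-yard algorithm:
  Operand 20 -> output
  Push '+' onto operator stack -> op-stack: [+]
  Operand 16 -> output
  See '+' (prec 1); top '+' (prec 1) >= it -> pop '+' to output
  Push '+' onto operator stack -> op-stack: [+]
  Operand 14 -> output
  End of input: pop '+' to output
Postfix result: 20 16 + 14 +

20 16 + 14 +


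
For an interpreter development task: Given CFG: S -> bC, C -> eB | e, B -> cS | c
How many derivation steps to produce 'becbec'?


Grammar: S -> bC, C -> eB | e, B -> cS | c
Deriving 'becbec':
Step 1: S -> bC => bC
Step 2: C -> eB => beB
Step 3: B -> cS => becS
Step 4: S -> bC => becbC
Step 5: C -> eB => becbeB
Step 6: B -> c => becbec
Total derivation steps: 6

6


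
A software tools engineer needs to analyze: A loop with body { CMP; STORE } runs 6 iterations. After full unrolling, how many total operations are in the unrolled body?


Loop body operations: CMP, STORE (2 ops per iteration)
Unrolling 6 iterations:
  Iteration 1: CMP, STORE (2 ops)
  Iteration 2: CMP, STORE (2 ops)
  Iteration 3: CMP, STORE (2 ops)
  Iteration 4: CMP, STORE (2 ops)
  Iteration 5: CMP, STORE (2 ops)
  Iteration 6: CMP, STORE (2 ops)
Total: 6 iterations * 2 ops/iter = 12 operations

12


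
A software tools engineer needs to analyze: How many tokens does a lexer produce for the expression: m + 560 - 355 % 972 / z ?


Scanning 'm + 560 - 355 % 972 / z'
Token 1: 'm' -> identifier
Token 2: '+' -> operator
Token 3: '560' -> integer_literal
Token 4: '-' -> operator
Token 5: '355' -> integer_literal
Token 6: '%' -> operator
Token 7: '972' -> integer_literal
Token 8: '/' -> operator
Token 9: 'z' -> identifier
Total tokens: 9

9


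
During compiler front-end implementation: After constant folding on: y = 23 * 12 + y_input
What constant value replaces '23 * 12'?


Identifying constant sub-expression:
  Original: y = 23 * 12 + y_input
  23 and 12 are both compile-time constants
  Evaluating: 23 * 12 = 276
  After folding: y = 276 + y_input

276


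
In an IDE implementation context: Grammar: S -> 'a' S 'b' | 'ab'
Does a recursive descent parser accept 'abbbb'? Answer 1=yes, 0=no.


Grammar accepts strings of the form a^n b^n (n >= 1)
Word: 'abbbb'
Counting: 1 a's and 4 b's
Check: 1 == 4? No
Mismatch: a-count != b-count
Rejected

0


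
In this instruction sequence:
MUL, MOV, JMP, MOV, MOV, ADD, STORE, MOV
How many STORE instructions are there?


Scanning instruction sequence for STORE:
  Position 1: MUL
  Position 2: MOV
  Position 3: JMP
  Position 4: MOV
  Position 5: MOV
  Position 6: ADD
  Position 7: STORE <- MATCH
  Position 8: MOV
Matches at positions: [7]
Total STORE count: 1

1


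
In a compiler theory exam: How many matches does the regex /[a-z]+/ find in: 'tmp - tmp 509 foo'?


Pattern: /[a-z]+/ (identifiers)
Input: 'tmp - tmp 509 foo'
Scanning for matches:
  Match 1: 'tmp'
  Match 2: 'tmp'
  Match 3: 'foo'
Total matches: 3

3


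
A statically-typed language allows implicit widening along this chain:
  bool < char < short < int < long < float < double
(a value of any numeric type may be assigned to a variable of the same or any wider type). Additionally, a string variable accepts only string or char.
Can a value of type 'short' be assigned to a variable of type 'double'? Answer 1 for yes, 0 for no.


Target variable type: double
Source value type: short
Numeric ranks: short=2, double=6
Widening allowed iff rank(source) <= rank(target): 2 <= 6? Yes
Result: 1

1


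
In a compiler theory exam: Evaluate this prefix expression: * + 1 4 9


Parsing prefix expression: * + 1 4 9
Step 1: Innermost operation '+ 1 4'
  1 + 4 = 5
Step 2: Outer operation '* [5] 9'
  5 * 9 = 45

45


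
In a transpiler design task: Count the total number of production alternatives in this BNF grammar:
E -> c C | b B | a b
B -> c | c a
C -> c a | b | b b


Counting alternatives per rule:
  E: 3 alternative(s)
  B: 2 alternative(s)
  C: 3 alternative(s)
Sum: 3 + 2 + 3 = 8

8


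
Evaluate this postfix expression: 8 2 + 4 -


Processing tokens left to right:
Push 8, Push 2
Pop 8 and 2, compute 8 + 2 = 10, push 10
Push 4
Pop 10 and 4, compute 10 - 4 = 6, push 6
Stack result: 6

6


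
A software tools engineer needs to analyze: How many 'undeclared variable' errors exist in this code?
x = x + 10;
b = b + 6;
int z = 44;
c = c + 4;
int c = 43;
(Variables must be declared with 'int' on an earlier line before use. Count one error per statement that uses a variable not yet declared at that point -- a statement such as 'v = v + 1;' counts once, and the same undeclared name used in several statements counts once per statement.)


Scanning code line by line:
  Line 1: use 'x' -> ERROR (undeclared)
  Line 2: use 'b' -> ERROR (undeclared)
  Line 3: declare 'z' -> declared = ['z']
  Line 4: use 'c' -> ERROR (undeclared)
  Line 5: declare 'c' -> declared = ['c', 'z']
Total undeclared variable errors: 3

3


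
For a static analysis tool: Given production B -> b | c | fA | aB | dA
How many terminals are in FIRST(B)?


Production: B -> b | c | fA | aB | dA
Examining each alternative for leading terminals:
  B -> b : first terminal = 'b'
  B -> c : first terminal = 'c'
  B -> fA : first terminal = 'f'
  B -> aB : first terminal = 'a'
  B -> dA : first terminal = 'd'
FIRST(B) = {a, b, c, d, f}
Count: 5

5


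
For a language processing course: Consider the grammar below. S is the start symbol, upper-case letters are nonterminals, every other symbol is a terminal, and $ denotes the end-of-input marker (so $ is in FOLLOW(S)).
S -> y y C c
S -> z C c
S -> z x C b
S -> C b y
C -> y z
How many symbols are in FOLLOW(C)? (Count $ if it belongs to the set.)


S is the start symbol and does not occur in any rule body, so FOLLOW(S) = {$}.
Examining every occurrence of C in a rule body:
  S -> y y C c : C is followed by terminal 'c' -> add 'c'
  S -> z C c : C is followed by terminal 'c' -> add 'c' (already in the set)
  S -> z x C b : C is followed by terminal 'b' -> add 'b'
  S -> C b y : C is followed by terminal 'b' -> add 'b' (already in the set)
  C -> y z : C does not occur in the body -> contributes nothing
FOLLOW(C) = {b, c}
Count: 2

2
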